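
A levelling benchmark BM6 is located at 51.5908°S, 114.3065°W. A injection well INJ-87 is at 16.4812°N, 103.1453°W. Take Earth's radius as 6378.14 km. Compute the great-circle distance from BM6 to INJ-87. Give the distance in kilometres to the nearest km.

Δφ = 68.0720°,  Δλ = 11.1612°
a = sin²(Δφ/2) + cos φ₁ cos φ₂ sin²(Δλ/2) = 0.318913
c = 2·arcsin(√a) = 1.200198 rad = 68.7663°
d = R·c = 6378.14 × 1.200198 = 7655.0 km

7655 km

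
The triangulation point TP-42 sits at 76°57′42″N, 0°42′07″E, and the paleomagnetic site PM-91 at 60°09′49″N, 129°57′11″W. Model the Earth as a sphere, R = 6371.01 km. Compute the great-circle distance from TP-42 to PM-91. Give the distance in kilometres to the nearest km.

TP-42: φ = +76.96167°, λ = +0.70194°
PM-91: φ = +60.16361°, λ = -129.95306°
Δφ = -16.7981°,  Δλ = -130.6550°
a = sin²(Δφ/2) + cos φ₁ cos φ₂ sin²(Δλ/2) = 0.114020
c = 2·arcsin(√a) = 0.688878 rad = 39.4698°
d = R·c = 6371.01 × 0.688878 = 4388.9 km

4389 km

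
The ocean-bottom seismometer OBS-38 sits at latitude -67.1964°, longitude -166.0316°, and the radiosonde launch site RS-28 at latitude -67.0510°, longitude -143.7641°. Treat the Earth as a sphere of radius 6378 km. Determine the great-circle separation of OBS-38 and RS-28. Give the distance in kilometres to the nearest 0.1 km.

958.6 km

Δφ = 0.1454°,  Δλ = 22.2675°
a = sin²(Δφ/2) + cos φ₁ cos φ₂ sin²(Δλ/2) = 0.005636
c = 2·arcsin(√a) = 0.150295 rad = 8.6112°
d = R·c = 6378 × 0.150295 = 958.6 km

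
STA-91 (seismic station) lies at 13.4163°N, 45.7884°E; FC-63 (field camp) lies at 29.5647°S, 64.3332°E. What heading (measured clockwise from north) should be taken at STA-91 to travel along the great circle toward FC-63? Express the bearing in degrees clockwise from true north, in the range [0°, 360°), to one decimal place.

157.6°

Δλ = 18.5448°
y = sin Δλ · cos φ₂ = 0.276636
x = cos φ₁ sin φ₂ − sin φ₁ cos φ₂ cos Δλ = -0.671277
θ = atan2(y, x) = 157.6032° → 157.6032° (mod 360°)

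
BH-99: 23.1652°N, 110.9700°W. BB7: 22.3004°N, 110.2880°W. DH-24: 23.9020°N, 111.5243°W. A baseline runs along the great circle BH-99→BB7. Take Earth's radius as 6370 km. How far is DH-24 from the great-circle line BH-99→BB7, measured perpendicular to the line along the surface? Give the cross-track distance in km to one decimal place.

δ₁₃ = central angle BH-99→DH-24 = 0.015622 rad  (haversine)
θ₁₃ = bearing BH-99→DH-24 = 325.515°,  θ₁₂ = bearing BH-99→BB7 = 143.837°
dₓₜ = R·arcsin(sin δ₁₃ · sin(θ₁₃ − θ₁₂)) = 6370·arcsin(0.01562·sin(181.678°)) = -2.914 km
|dₓₜ| = 2.914 km

2.9 km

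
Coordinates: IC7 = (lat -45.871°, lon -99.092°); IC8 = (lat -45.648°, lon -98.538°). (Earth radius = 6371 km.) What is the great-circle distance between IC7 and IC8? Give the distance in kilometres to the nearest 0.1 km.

49.6 km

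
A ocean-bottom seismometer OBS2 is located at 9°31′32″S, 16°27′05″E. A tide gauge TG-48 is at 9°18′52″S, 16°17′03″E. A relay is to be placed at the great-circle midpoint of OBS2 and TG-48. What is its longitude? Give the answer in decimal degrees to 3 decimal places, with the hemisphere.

16.368°E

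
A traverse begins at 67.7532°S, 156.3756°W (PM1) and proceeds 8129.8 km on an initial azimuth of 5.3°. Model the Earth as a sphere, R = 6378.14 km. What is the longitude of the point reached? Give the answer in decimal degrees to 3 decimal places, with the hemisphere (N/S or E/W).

151.286°W

δ = d/R = 8129.8/6378.14 = 1.274635 rad
φ₂ = arcsin(sin φ₁ cos δ + cos φ₁ sin δ cos θ)
   = arcsin(-0.92556·0.29185 + 0.37860·0.95646·0.99572) = 5.18893°
λ₂ = λ₁ + atan2(sin θ sin δ cos φ₁, cos δ − sin φ₁ sin φ₂) = -151.28605°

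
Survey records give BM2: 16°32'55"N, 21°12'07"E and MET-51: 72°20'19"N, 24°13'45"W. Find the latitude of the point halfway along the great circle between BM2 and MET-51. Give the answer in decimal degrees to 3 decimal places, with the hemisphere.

BM2: φ = +16.54861°, λ = +21.20194°
MET-51: φ = +72.33861°, λ = -24.22917°
Bx = cos φ₂ cos Δλ = 0.212910,  By = cos φ₂ sin Δλ = -0.216138
φₘ = atan2(sin φ₁ + sin φ₂, √((cos φ₁ + Bx)² + By²)) = 46.09521°
λₘ = λ₁ + atan2(By, cos φ₁ + Bx) = 10.74850°

46.095°N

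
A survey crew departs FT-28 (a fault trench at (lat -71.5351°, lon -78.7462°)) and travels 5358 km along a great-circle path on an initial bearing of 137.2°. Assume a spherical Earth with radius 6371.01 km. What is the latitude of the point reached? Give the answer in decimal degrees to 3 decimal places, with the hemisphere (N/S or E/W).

53.668°S

δ = d/R = 5358/6371.01 = 0.840997 rad
φ₂ = arcsin(sin φ₁ cos δ + cos φ₁ sin δ cos θ)
   = arcsin(-0.94852·0.66672 + 0.31672·0.74531·-0.73373) = -53.66803°
λ₂ = λ₁ + atan2(sin θ sin δ cos φ₁, cos δ − sin φ₁ sin φ₂) = 42.52436°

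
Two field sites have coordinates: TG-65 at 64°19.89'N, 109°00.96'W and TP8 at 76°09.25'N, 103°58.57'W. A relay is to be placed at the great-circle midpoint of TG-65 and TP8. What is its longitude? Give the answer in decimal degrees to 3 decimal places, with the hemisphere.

107.223°W

TG-65: φ = +64.33150°, λ = -109.01600°
TP8: φ = +76.15417°, λ = -103.97617°
Bx = cos φ₂ cos Δλ = 0.238385,  By = cos φ₂ sin Δλ = 0.021023
φₘ = atan2(sin φ₁ + sin φ₂, √((cos φ₁ + Bx)² + By²)) = 70.25900°
λₘ = λ₁ + atan2(By, cos φ₁ + Bx) = -107.22293°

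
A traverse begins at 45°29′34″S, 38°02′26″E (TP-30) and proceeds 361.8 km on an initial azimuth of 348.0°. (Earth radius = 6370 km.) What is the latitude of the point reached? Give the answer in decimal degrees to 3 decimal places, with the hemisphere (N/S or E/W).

TP-30: φ = -45.49278°, λ = +38.04056°
δ = d/R = 361.8/6370 = 0.056797 rad
φ₂ = arcsin(sin φ₁ cos δ + cos φ₁ sin δ cos θ)
   = arcsin(-0.71316·0.99839 + 0.70100·0.05677·0.97815) = -42.30585°
λ₂ = λ₁ + atan2(sin θ sin δ cos φ₁, cos δ − sin φ₁ sin φ₂) = 37.12615°

42.306°S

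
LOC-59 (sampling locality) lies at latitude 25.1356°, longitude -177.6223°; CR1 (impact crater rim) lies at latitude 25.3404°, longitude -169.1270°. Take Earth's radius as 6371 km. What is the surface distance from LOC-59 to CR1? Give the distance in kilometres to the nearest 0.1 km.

854.6 km

Δφ = 0.2048°,  Δλ = 8.4953°
a = sin²(Δφ/2) + cos φ₁ cos φ₂ sin²(Δλ/2) = 0.004492
c = 2·arcsin(√a) = 0.134143 rad = 7.6858°
d = R·c = 6371 × 0.134143 = 854.6 km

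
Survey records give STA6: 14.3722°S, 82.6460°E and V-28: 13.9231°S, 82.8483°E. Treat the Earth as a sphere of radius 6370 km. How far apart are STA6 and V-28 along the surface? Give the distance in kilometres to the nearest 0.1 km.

54.5 km

Δφ = 0.4491°,  Δλ = 0.2023°
a = sin²(Δφ/2) + cos φ₁ cos φ₂ sin²(Δλ/2) = 0.000018
c = 2·arcsin(√a) = 0.008553 rad = 0.4901°
d = R·c = 6370 × 0.008553 = 54.5 km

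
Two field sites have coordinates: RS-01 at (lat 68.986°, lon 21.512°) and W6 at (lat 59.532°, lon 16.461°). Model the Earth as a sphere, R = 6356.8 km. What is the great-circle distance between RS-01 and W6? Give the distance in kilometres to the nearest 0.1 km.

Δφ = -9.4540°,  Δλ = -5.0510°
a = sin²(Δφ/2) + cos φ₁ cos φ₂ sin²(Δλ/2) = 0.007144
c = 2·arcsin(√a) = 0.169248 rad = 9.6972°
d = R·c = 6356.8 × 0.169248 = 1075.9 km

1075.9 km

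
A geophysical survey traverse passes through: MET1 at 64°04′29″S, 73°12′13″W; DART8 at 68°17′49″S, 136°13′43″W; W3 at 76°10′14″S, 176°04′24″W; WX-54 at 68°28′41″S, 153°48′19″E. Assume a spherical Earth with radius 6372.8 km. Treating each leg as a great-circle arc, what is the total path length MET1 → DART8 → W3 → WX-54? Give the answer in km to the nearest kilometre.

MET1: φ = -64.07472°, λ = -73.20361°
DART8: φ = -68.29694°, λ = -136.22861°
W3: φ = -76.17056°, λ = -176.07333°
WX-54: φ = -68.47806°, λ = +153.80528°
MET1→DART8: c = 0.430044 rad, d = 2740.59 km
DART8→W3: c = 0.245375 rad, d = 1563.73 km
W3→WX-54: c = 0.204516 rad, d = 1303.34 km
Total = 2740.59 + 1563.73 + 1303.34 = 5607.65 km

5608 km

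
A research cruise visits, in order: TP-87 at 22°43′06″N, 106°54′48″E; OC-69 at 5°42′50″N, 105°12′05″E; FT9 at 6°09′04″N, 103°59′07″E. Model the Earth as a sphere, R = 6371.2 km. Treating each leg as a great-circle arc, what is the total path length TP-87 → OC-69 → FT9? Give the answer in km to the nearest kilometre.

2043 km

TP-87: φ = +22.71833°, λ = +106.91333°
OC-69: φ = +5.71389°, λ = +105.20139°
FT9: φ = +6.15111°, λ = +103.98528°
TP-87→OC-69: c = 0.298181 rad, d = 1899.77 km
OC-69→FT9: c = 0.022448 rad, d = 143.02 km
Total = 1899.77 + 143.02 = 2042.79 km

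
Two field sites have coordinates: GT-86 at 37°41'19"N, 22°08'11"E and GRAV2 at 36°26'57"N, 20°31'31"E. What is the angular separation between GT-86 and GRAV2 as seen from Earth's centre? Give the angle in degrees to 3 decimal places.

GT-86: φ = +37.68861°, λ = +22.13639°
GRAV2: φ = +36.44917°, λ = +20.52528°
Δφ = -1.2394°,  Δλ = -1.6111°
a = sin²(Δφ/2) + cos φ₁ cos φ₂ sin²(Δλ/2) = 0.000243
c = 2·arcsin(√a) = 0.031166 rad = 1.7857°

1.786°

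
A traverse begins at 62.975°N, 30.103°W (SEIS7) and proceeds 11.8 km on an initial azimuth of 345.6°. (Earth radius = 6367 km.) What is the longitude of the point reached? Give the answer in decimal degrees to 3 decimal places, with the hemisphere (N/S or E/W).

30.161°W

δ = d/R = 11.8/6367 = 0.001853 rad
φ₂ = arcsin(sin φ₁ cos δ + cos φ₁ sin δ cos θ)
   = arcsin(0.89081·1.00000 + 0.45438·0.00185·0.96858) = 63.07784°
λ₂ = λ₁ + atan2(sin θ sin δ cos φ₁, cos δ − sin φ₁ sin φ₂) = -30.16132°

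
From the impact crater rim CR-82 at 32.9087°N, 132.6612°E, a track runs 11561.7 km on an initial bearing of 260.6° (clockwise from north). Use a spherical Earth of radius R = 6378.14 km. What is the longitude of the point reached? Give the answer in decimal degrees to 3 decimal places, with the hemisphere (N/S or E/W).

35.817°E

δ = d/R = 11561.7/6378.14 = 1.812707 rad
φ₂ = arcsin(sin φ₁ cos δ + cos φ₁ sin δ cos θ)
   = arcsin(0.54330·-0.23956 + 0.83954·0.97088·-0.16333) = -15.26466°
λ₂ = λ₁ + atan2(sin θ sin δ cos φ₁, cos δ − sin φ₁ sin φ₂) = 35.81694°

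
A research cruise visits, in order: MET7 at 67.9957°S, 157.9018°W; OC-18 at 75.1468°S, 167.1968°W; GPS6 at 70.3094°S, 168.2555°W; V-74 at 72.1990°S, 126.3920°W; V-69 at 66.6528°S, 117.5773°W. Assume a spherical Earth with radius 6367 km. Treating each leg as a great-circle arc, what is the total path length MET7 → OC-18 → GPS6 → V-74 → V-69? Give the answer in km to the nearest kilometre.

MET7→OC-18: c = 0.134562 rad, d = 856.76 km
OC-18→GPS6: c = 0.084603 rad, d = 538.67 km
GPS6→V-74: c = 0.232201 rad, d = 1478.42 km
V-74→V-69: c = 0.110622 rad, d = 704.33 km
Total = 856.76 + 538.67 + 1478.42 + 704.33 = 3578.17 km

3578 km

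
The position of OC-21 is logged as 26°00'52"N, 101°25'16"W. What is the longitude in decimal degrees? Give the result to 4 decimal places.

101.4211°W

101° + 25′/60 + 16″/3600 = 101 + 0.41667 + 0.00444 = 101.4211°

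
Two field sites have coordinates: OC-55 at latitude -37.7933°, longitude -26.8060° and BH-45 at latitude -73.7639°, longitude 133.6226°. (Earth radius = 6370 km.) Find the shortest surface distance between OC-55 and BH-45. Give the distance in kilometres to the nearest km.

Δφ = -35.9706°,  Δλ = 160.4286°
a = sin²(Δφ/2) + cos φ₁ cos φ₂ sin²(Δλ/2) = 0.309902
c = 2·arcsin(√a) = 1.180789 rad = 67.6542°
d = R·c = 6370 × 1.180789 = 7521.6 km

7522 km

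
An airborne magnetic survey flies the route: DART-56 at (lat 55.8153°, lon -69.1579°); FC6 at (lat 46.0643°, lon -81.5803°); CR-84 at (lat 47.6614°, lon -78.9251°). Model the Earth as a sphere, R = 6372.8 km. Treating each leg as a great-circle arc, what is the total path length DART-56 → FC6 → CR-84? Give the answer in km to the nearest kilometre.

1655 km

DART-56→FC6: c = 0.217564 rad, d = 1386.49 km
FC6→CR-84: c = 0.042197 rad, d = 268.92 km
Total = 1386.49 + 268.92 = 1655.41 km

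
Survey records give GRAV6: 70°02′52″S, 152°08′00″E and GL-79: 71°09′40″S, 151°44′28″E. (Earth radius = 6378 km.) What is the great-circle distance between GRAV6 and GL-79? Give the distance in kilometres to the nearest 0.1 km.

124.8 km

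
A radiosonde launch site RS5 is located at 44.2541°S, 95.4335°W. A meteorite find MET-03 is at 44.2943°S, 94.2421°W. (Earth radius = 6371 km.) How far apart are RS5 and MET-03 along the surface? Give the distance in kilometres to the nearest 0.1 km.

Δφ = -0.0402°,  Δλ = 1.1914°
a = sin²(Δφ/2) + cos φ₁ cos φ₂ sin²(Δλ/2) = 0.000056
c = 2·arcsin(√a) = 0.014905 rad = 0.8540°
d = R·c = 6371 × 0.014905 = 95.0 km

95.0 km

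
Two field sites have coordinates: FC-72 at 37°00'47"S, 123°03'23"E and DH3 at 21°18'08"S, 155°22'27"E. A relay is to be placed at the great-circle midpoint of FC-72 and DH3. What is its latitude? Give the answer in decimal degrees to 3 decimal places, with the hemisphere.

30.144°S

FC-72: φ = -37.01306°, λ = +123.05639°
DH3: φ = -21.30222°, λ = +155.37417°
Bx = cos φ₂ cos Δλ = 0.787357,  By = cos φ₂ sin Δλ = 0.498088
φₘ = atan2(sin φ₁ + sin φ₂, √((cos φ₁ + Bx)² + By²)) = -30.14435°
λₘ = λ₁ + atan2(By, cos φ₁ + Bx) = 140.49294°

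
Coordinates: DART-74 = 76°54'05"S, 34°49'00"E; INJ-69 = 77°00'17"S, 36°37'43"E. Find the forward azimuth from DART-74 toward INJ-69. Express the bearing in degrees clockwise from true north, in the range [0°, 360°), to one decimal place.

105.1°

DART-74: φ = -76.90139°, λ = +34.81667°
INJ-69: φ = -77.00472°, λ = +36.62861°
Δλ = 1.8119°
y = sin Δλ · cos φ₂ = 0.007110
x = cos φ₁ sin φ₂ − sin φ₁ cos φ₂ cos Δλ = -0.001913
θ = atan2(y, x) = 105.0589° → 105.0589° (mod 360°)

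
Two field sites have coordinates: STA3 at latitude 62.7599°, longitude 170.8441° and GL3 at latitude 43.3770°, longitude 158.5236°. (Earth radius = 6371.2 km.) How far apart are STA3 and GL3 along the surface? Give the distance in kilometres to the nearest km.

Δφ = -19.3829°,  Δλ = -12.3205°
a = sin²(Δφ/2) + cos φ₁ cos φ₂ sin²(Δλ/2) = 0.032170
c = 2·arcsin(√a) = 0.360673 rad = 20.6650°
d = R·c = 6371.2 × 0.360673 = 2297.9 km

2298 km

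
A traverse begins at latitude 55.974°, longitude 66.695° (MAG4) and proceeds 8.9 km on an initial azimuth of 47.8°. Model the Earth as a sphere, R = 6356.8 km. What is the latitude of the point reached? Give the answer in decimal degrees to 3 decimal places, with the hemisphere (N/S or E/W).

δ = d/R = 8.9/6356.8 = 0.001400 rad
φ₂ = arcsin(sin φ₁ cos δ + cos φ₁ sin δ cos θ)
   = arcsin(0.82878·1.00000 + 0.55957·0.00140·0.67172) = 56.02784°
λ₂ = λ₁ + atan2(sin θ sin δ cos φ₁, cos δ − sin φ₁ sin φ₂) = 66.80135°

56.028°N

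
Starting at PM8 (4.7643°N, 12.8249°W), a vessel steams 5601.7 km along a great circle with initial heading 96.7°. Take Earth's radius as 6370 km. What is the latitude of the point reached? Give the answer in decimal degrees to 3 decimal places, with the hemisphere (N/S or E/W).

δ = d/R = 5601.7/6370 = 0.879388 rad
φ₂ = arcsin(sin φ₁ cos δ + cos φ₁ sin δ cos θ)
   = arcsin(0.08306·0.63762 + 0.99654·0.77035·-0.11667) = -2.09793°
λ₂ = λ₁ + atan2(sin θ sin δ cos φ₁, cos δ − sin φ₁ sin φ₂) = 37.13557°

2.098°S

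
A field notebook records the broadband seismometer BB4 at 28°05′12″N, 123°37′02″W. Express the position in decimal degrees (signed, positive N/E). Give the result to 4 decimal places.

+28.0867°, -123.6172°

lat: 28.0867° N → +28.0867°
lon: 123.6172° W → -123.6172°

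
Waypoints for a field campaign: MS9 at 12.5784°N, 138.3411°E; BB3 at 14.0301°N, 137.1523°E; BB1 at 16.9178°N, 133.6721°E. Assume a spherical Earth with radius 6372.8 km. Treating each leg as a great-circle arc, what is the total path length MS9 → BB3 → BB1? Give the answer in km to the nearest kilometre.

699 km

MS9→BB3: c = 0.032398 rad, d = 206.47 km
BB3→BB1: c = 0.077240 rad, d = 492.24 km
Total = 206.47 + 492.24 = 698.70 km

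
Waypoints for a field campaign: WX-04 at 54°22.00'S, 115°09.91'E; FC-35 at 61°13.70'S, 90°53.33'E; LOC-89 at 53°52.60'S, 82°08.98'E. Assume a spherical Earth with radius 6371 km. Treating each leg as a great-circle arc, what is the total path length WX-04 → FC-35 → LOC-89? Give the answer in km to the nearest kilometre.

WX-04: φ = -54.36667°, λ = +115.16517°
FC-35: φ = -61.22833°, λ = +90.88883°
LOC-89: φ = -53.87667°, λ = +82.14967°
WX-04→FC-35: c = 0.253497 rad, d = 1615.03 km
FC-35→LOC-89: c = 0.151901 rad, d = 967.76 km
Total = 1615.03 + 967.76 = 2582.79 km

2583 km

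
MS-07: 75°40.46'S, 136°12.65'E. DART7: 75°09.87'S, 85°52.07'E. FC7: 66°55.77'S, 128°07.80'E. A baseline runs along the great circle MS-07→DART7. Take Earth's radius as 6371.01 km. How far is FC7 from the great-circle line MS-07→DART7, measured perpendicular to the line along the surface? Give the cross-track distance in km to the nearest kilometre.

MS-07: φ = -75.67433°, λ = +136.21083°
DART7: φ = -75.16450°, λ = +85.86783°
FC7: φ = -66.92950°, λ = +128.13000°
δ₁₃ = central angle MS-07→FC7 = 0.158833 rad  (haversine)
θ₁₃ = bearing MS-07→FC7 = 339.619°,  θ₁₂ = bearing MS-07→DART7 = 247.696°
dₓₜ = R·arcsin(sin δ₁₃ · sin(θ₁₃ − θ₁₂)) = 6371.01·arcsin(0.15817·sin(91.922°)) = 1011.354 km
|dₓₜ| = 1011.354 km

1011 km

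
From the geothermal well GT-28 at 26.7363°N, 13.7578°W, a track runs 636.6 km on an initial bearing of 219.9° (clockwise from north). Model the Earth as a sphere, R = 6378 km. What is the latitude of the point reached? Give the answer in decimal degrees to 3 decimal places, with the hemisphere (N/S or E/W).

δ = d/R = 636.6/6378 = 0.099812 rad
φ₂ = arcsin(sin φ₁ cos δ + cos φ₁ sin δ cos θ)
   = arcsin(0.44988·0.99502 + 0.89309·0.09965·-0.76717) = 22.29489°
λ₂ = λ₁ + atan2(sin θ sin δ cos φ₁, cos δ − sin φ₁ sin φ₂) = -17.71908°

22.295°N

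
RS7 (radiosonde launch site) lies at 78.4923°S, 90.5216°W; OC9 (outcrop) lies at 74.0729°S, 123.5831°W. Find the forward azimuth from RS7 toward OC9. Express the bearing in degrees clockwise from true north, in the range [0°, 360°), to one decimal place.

282.6°

Δλ = -33.0615°
y = sin Δλ · cos φ₂ = -0.149704
x = cos φ₁ sin φ₂ − sin φ₁ cos φ₂ cos Δλ = 0.033518
θ = atan2(y, x) = -77.3798° → 282.6202° (mod 360°)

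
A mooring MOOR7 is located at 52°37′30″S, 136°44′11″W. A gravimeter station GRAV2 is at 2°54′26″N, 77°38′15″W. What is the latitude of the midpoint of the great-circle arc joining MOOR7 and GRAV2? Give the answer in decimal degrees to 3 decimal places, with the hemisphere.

27.815°S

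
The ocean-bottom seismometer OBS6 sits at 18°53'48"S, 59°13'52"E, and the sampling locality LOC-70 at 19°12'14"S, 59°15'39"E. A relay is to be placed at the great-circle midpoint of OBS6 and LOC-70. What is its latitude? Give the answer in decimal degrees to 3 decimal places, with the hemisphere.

OBS6: φ = -18.89667°, λ = +59.23111°
LOC-70: φ = -19.20389°, λ = +59.26083°
Bx = cos φ₂ cos Δλ = 0.944354,  By = cos φ₂ sin Δλ = 0.000490
φₘ = atan2(sin φ₁ + sin φ₂, √((cos φ₁ + Bx)² + By²)) = -19.05028°
λₘ = λ₁ + atan2(By, cos φ₁ + Bx) = 59.24596°

19.050°S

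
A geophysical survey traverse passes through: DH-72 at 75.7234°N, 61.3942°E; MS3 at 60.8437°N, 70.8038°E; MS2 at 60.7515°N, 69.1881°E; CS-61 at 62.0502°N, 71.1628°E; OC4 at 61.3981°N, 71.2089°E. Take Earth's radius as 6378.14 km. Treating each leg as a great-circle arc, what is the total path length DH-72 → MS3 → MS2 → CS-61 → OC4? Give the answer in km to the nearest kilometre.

2036 km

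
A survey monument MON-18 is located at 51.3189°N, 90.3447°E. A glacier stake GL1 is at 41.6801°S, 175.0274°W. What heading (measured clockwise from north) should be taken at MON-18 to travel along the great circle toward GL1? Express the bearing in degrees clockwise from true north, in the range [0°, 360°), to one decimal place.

Δλ = 94.6279°
y = sin Δλ · cos φ₂ = 0.744434
x = cos φ₁ sin φ₂ − sin φ₁ cos φ₂ cos Δλ = -0.368555
θ = atan2(y, x) = 116.3391° → 116.3391° (mod 360°)

116.3°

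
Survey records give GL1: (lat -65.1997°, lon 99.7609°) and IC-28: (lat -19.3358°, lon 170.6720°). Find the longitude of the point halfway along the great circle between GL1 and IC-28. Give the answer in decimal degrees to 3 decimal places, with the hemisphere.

150.531°E

Bx = cos φ₂ cos Δλ = 0.308588,  By = cos φ₂ sin Δλ = 0.891708
φₘ = atan2(sin φ₁ + sin φ₂, √((cos φ₁ + Bx)² + By²)) = -47.10167°
λₘ = λ₁ + atan2(By, cos φ₁ + Bx) = 150.53060°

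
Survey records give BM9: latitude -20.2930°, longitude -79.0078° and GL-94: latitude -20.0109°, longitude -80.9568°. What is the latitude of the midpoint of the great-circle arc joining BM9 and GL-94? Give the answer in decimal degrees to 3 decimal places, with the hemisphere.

Bx = cos φ₂ cos Δλ = 0.939084,  By = cos φ₂ sin Δλ = -0.031957
φₘ = atan2(sin φ₁ + sin φ₂, √((cos φ₁ + Bx)² + By²)) = -20.15463°
λₘ = λ₁ + atan2(By, cos φ₁ + Bx) = -79.98318°

20.155°S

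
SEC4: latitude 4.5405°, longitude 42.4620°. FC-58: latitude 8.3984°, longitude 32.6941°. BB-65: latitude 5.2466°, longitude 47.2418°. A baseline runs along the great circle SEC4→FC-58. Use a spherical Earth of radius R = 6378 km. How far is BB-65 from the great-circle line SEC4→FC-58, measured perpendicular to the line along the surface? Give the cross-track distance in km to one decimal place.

274.3 km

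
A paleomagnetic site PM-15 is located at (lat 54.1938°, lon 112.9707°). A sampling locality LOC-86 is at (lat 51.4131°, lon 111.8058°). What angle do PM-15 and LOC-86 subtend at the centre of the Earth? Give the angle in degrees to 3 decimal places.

Δφ = -2.7807°,  Δλ = -1.1649°
a = sin²(Δφ/2) + cos φ₁ cos φ₂ sin²(Δλ/2) = 0.000626
c = 2·arcsin(√a) = 0.050063 rad = 2.8684°

2.868°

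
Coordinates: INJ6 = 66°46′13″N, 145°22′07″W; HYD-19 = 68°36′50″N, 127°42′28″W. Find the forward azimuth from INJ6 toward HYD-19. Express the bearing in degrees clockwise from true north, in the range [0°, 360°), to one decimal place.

66.6°

INJ6: φ = +66.77028°, λ = -145.36861°
HYD-19: φ = +68.61389°, λ = -127.70778°
Δλ = 17.6608°
y = sin Δλ · cos φ₂ = 0.110628
x = cos φ₁ sin φ₂ − sin φ₁ cos φ₂ cos Δλ = 0.047965
θ = atan2(y, x) = 66.5602° → 66.5602° (mod 360°)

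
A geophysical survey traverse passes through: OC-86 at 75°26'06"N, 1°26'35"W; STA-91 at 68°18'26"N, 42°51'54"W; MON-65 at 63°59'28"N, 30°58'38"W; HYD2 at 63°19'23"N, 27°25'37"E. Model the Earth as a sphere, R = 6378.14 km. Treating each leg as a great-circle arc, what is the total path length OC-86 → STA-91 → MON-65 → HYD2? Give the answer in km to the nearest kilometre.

OC-86: φ = +75.43500°, λ = -1.44306°
STA-91: φ = +68.30722°, λ = -42.86500°
MON-65: φ = +63.99111°, λ = -30.97722°
HYD2: φ = +63.32306°, λ = +27.42694°
OC-86→STA-91: c = 0.249564 rad, d = 1591.75 km
STA-91→MON-65: c = 0.112418 rad, d = 717.02 km
MON-65→HYD2: c = 0.436575 rad, d = 2784.54 km
Total = 1591.75 + 717.02 + 2784.54 = 5093.31 km

5093 km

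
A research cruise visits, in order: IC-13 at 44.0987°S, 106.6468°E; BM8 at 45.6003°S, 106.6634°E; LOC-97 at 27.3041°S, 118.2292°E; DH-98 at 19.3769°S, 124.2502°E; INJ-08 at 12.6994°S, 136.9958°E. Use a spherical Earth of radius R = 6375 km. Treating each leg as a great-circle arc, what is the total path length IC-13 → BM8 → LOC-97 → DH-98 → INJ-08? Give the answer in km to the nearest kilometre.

5071 km

IC-13→BM8: c = 0.026209 rad, d = 167.08 km
BM8→LOC-97: c = 0.357363 rad, d = 2278.19 km
LOC-97→DH-98: c = 0.168605 rad, d = 1074.85 km
DH-98→INJ-08: c = 0.243334 rad, d = 1551.26 km
Total = 167.08 + 2278.19 + 1074.85 + 1551.26 = 5071.38 km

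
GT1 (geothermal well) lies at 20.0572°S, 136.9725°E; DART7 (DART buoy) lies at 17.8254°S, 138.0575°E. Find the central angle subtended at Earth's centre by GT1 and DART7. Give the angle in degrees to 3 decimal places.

2.456°

Δφ = 2.2318°,  Δλ = 1.0850°
a = sin²(Δφ/2) + cos φ₁ cos φ₂ sin²(Δλ/2) = 0.000459
c = 2·arcsin(√a) = 0.042872 rad = 2.4564°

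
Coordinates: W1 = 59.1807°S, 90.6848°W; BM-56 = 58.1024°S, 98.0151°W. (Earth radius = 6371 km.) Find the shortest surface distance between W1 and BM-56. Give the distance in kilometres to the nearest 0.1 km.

440.5 km

Δφ = 1.0783°,  Δλ = -7.3303°
a = sin²(Δφ/2) + cos φ₁ cos φ₂ sin²(Δλ/2) = 0.001195
c = 2·arcsin(√a) = 0.069146 rad = 3.9618°
d = R·c = 6371 × 0.069146 = 440.5 km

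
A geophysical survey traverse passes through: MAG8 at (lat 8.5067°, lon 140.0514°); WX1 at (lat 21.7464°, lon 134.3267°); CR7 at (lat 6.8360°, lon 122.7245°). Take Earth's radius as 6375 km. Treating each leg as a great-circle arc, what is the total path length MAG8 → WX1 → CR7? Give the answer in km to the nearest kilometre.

3671 km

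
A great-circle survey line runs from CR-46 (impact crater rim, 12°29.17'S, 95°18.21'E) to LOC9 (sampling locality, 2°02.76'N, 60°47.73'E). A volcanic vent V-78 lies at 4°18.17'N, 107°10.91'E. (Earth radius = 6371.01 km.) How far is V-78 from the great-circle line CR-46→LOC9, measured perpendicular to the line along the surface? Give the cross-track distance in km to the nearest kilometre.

2199 km

CR-46: φ = -12.48617°, λ = +95.30350°
LOC9: φ = +2.04600°, λ = +60.79550°
V-78: φ = +4.30283°, λ = +107.18183°
δ₁₃ = central angle CR-46→V-78 = 0.358206 rad  (haversine)
θ₁₃ = bearing CR-46→V-78 = 35.834°,  θ₁₂ = bearing CR-46→LOC9 = 290.609°
dₓₜ = R·arcsin(sin δ₁₃ · sin(θ₁₃ − θ₁₂)) = 6371.01·arcsin(0.35059·sin(-254.774°)) = 2198.622 km
|dₓₜ| = 2198.622 km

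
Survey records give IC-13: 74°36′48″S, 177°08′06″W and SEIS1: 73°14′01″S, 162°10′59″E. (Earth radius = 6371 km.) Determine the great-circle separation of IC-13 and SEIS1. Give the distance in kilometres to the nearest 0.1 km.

651.4 km

IC-13: φ = -74.61333°, λ = -177.13500°
SEIS1: φ = -73.23361°, λ = +162.18306°
Δφ = 1.3797°,  Δλ = -20.6819°
a = sin²(Δφ/2) + cos φ₁ cos φ₂ sin²(Δλ/2) = 0.002611
c = 2·arcsin(√a) = 0.102246 rad = 5.8582°
d = R·c = 6371 × 0.102246 = 651.4 km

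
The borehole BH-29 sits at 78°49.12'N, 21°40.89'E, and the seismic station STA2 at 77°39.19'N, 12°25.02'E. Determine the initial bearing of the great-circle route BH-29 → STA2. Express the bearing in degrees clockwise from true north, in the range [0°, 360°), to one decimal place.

242.9°

BH-29: φ = +78.81867°, λ = +21.68150°
STA2: φ = +77.65317°, λ = +12.41700°
Δλ = -9.2645°
y = sin Δλ · cos φ₂ = -0.034425
x = cos φ₁ sin φ₂ − sin φ₁ cos φ₂ cos Δλ = -0.017604
θ = atan2(y, x) = -117.0842° → 242.9158° (mod 360°)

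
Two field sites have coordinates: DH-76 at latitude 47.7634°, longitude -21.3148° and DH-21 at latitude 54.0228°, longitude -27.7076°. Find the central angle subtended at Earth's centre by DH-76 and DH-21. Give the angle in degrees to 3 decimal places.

Δφ = 6.2594°,  Δλ = -6.3928°
a = sin²(Δφ/2) + cos φ₁ cos φ₂ sin²(Δλ/2) = 0.004208
c = 2·arcsin(√a) = 0.129837 rad = 7.4391°

7.439°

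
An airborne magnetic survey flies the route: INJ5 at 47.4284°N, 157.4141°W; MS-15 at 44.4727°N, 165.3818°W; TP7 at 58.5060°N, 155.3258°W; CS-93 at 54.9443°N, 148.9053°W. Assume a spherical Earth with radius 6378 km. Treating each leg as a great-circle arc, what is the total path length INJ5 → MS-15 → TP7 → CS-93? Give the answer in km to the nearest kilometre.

2962 km

INJ5→MS-15: c = 0.109513 rad, d = 698.47 km
MS-15→TP7: c = 0.267525 rad, d = 1706.27 km
TP7→CS-93: c = 0.087360 rad, d = 557.18 km
Total = 698.47 + 1706.27 + 557.18 = 2961.93 km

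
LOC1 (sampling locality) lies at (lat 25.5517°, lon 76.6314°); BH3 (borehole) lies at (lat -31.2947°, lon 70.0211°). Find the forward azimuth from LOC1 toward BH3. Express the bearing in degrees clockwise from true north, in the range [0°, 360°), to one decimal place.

Δλ = -6.6103°
y = sin Δλ · cos φ₂ = -0.098367
x = cos φ₁ sin φ₂ − sin φ₁ cos φ₂ cos Δλ = -0.834757
θ = atan2(y, x) = -173.2793° → 186.7207° (mod 360°)

186.7°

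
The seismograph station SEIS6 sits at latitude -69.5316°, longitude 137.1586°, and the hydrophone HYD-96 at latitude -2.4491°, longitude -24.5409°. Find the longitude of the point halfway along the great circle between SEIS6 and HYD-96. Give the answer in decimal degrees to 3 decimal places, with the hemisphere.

Bx = cos φ₂ cos Δλ = -0.948556,  By = cos φ₂ sin Δλ = -0.313714
φₘ = atan2(sin φ₁ + sin φ₂, √((cos φ₁ + Bx)² + By²)) = -55.38890°
λₘ = λ₁ + atan2(By, cos φ₁ + Bx) = -15.19371°

15.194°W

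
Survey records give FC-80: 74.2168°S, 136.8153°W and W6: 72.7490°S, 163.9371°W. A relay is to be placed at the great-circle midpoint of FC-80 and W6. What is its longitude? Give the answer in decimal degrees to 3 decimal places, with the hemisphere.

150.973°W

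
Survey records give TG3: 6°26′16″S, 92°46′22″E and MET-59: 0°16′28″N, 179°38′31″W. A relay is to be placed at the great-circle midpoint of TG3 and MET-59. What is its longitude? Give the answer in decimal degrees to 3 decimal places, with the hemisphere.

136.739°E

TG3: φ = -6.43778°, λ = +92.77278°
MET-59: φ = +0.27444°, λ = -179.64194°
Bx = cos φ₂ cos Δλ = 0.042132,  By = cos φ₂ sin Δλ = 0.999101
φₘ = atan2(sin φ₁ + sin φ₂, √((cos φ₁ + Bx)² + By²)) = -4.26533°
λₘ = λ₁ + atan2(By, cos φ₁ + Bx) = 136.73884°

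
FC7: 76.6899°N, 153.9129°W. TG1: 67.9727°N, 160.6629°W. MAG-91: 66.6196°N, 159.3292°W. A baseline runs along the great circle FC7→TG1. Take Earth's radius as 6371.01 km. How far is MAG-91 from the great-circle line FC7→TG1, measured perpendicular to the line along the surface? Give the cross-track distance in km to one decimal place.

84.0 km

δ₁₃ = central angle FC7→MAG-91 = 0.178078 rad  (haversine)
θ₁₃ = bearing FC7→MAG-91 = 192.208°,  θ₁₂ = bearing FC7→TG1 = 196.478°
dₓₜ = R·arcsin(sin δ₁₃ · sin(θ₁₃ − θ₁₂)) = 6371.01·arcsin(0.17714·sin(-4.270°)) = -84.033 km
|dₓₜ| = 84.033 km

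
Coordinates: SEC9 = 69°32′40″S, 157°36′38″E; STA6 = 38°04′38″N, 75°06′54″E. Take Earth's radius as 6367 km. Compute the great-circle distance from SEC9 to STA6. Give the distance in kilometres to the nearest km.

13648 km

SEC9: φ = -69.54444°, λ = +157.61056°
STA6: φ = +38.07722°, λ = +75.11500°
Δφ = 107.6217°,  Δλ = -82.4956°
a = sin²(Δφ/2) + cos φ₁ cos φ₂ sin²(Δλ/2) = 0.770953
c = 2·arcsin(√a) = 2.143499 rad = 122.8134°
d = R·c = 6367 × 2.143499 = 13647.7 km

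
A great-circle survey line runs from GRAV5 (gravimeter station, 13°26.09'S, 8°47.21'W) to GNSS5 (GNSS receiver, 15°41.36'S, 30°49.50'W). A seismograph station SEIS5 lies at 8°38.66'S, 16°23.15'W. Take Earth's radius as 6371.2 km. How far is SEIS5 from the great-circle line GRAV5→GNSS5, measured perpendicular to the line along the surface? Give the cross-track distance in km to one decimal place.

641.1 km

GRAV5: φ = -13.43483°, λ = -8.78683°
GNSS5: φ = -15.68933°, λ = -30.82500°
SEIS5: φ = -8.64433°, λ = -16.38583°
δ₁₃ = central angle GRAV5→SEIS5 = 0.154673 rad  (haversine)
θ₁₃ = bearing GRAV5→SEIS5 = 301.938°,  θ₁₂ = bearing GRAV5→GNSS5 = 261.237°
dₓₜ = R·arcsin(sin δ₁₃ · sin(θ₁₃ − θ₁₂)) = 6371.2·arcsin(0.15406·sin(40.700°)) = 641.136 km
|dₓₜ| = 641.136 km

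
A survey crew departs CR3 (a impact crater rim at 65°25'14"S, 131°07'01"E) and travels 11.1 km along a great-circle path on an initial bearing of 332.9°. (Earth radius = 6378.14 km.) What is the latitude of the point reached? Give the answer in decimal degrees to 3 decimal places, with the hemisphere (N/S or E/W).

CR3: φ = -65.42056°, λ = +131.11694°
δ = d/R = 11.1/6378.14 = 0.001740 rad
φ₂ = arcsin(sin φ₁ cos δ + cos φ₁ sin δ cos θ)
   = arcsin(-0.90939·1.00000 + 0.41595·0.00174·0.89021) = -65.33175°
λ₂ = λ₁ + atan2(sin θ sin δ cos φ₁, cos δ − sin φ₁ sin φ₂) = 131.00811°

65.332°S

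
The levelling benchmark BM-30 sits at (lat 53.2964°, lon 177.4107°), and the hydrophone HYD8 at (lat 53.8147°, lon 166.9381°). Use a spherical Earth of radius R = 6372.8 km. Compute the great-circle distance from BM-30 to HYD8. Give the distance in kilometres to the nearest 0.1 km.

693.7 km

Δφ = 0.5183°,  Δλ = -10.4726°
a = sin²(Δφ/2) + cos φ₁ cos φ₂ sin²(Δλ/2) = 0.002959
c = 2·arcsin(√a) = 0.108856 rad = 6.2370°
d = R·c = 6372.8 × 0.108856 = 693.7 km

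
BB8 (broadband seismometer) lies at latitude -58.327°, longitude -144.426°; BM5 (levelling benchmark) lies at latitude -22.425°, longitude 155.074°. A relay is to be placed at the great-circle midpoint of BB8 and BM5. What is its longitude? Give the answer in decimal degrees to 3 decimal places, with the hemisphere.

Bx = cos φ₂ cos Δλ = 0.455186,  By = cos φ₂ sin Δλ = -0.804539
φₘ = atan2(sin φ₁ + sin φ₂, √((cos φ₁ + Bx)² + By²)) = -44.18414°
λₘ = λ₁ + atan2(By, cos φ₁ + Bx) = 176.19680°

176.197°E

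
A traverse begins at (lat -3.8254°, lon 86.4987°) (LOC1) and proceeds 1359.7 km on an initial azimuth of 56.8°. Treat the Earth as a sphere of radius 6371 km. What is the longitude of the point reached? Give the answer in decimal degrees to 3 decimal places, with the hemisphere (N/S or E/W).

96.720°E

δ = d/R = 1359.7/6371 = 0.213420 rad
φ₂ = arcsin(sin φ₁ cos δ + cos φ₁ sin δ cos θ)
   = arcsin(-0.06672·0.97731 + 0.99777·0.21180·0.54756) = 2.89553°
λ₂ = λ₁ + atan2(sin θ sin δ cos φ₁, cos δ − sin φ₁ sin φ₂) = 96.72033°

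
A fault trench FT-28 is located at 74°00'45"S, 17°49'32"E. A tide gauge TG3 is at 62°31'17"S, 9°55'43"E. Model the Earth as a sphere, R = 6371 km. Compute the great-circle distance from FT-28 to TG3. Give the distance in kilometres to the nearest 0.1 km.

1315.7 km

FT-28: φ = -74.01250°, λ = +17.82556°
TG3: φ = -62.52139°, λ = +9.92861°
Δφ = 11.4911°,  Δλ = -7.8969°
a = sin²(Δφ/2) + cos φ₁ cos φ₂ sin²(Δλ/2) = 0.010625
c = 2·arcsin(√a) = 0.206520 rad = 11.8327°
d = R·c = 6371 × 0.206520 = 1315.7 km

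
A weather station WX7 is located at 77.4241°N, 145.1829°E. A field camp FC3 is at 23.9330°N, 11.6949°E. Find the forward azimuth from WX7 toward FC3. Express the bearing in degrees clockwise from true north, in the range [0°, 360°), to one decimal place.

Δλ = -133.4880°
y = sin Δλ · cos φ₂ = -0.663139
x = cos φ₁ sin φ₂ − sin φ₁ cos φ₂ cos Δλ = 0.702267
θ = atan2(y, x) = -43.3585° → 316.6415° (mod 360°)

316.6°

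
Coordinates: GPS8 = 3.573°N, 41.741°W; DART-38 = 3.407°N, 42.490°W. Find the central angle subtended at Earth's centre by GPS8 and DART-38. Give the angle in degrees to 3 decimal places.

0.766°

Δφ = -0.1660°,  Δλ = -0.7490°
a = sin²(Δφ/2) + cos φ₁ cos φ₂ sin²(Δλ/2) = 0.000045
c = 2·arcsin(√a) = 0.013366 rad = 0.7658°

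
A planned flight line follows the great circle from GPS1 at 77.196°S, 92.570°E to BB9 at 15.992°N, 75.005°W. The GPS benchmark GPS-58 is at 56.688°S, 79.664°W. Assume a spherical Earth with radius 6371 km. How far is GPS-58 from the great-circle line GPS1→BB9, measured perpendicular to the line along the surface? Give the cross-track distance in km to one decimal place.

δ₁₃ = central angle GPS1→GPS-58 = 0.803326 rad  (haversine)
θ₁₃ = bearing GPS1→GPS-58 = 185.919°,  θ₁₂ = bearing GPS1→BB9 = 193.609°
dₓₜ = R·arcsin(sin δ₁₃ · sin(θ₁₃ − θ₁₂)) = 6371·arcsin(0.71967·sin(-7.690°)) = -614.478 km
|dₓₜ| = 614.478 km

614.5 km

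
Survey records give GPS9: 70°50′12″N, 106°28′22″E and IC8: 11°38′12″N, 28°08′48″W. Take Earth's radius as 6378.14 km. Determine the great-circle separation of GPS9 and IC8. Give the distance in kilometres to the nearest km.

GPS9: φ = +70.83667°, λ = +106.47278°
IC8: φ = +11.63667°, λ = -28.14667°
Δφ = -59.2000°,  Δλ = -134.6194°
a = sin²(Δφ/2) + cos φ₁ cos φ₂ sin²(Δλ/2) = 0.517651
c = 2·arcsin(√a) = 1.606107 rad = 92.0231°
d = R·c = 6378.14 × 1.606107 = 10244.0 km

10244 km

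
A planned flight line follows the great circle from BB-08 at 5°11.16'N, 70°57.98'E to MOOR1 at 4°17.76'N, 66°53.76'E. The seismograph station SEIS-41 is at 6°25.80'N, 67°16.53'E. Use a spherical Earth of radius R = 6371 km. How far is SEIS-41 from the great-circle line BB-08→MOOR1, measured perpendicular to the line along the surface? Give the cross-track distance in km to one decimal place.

222.5 km

BB-08: φ = +5.18600°, λ = +70.96633°
MOOR1: φ = +4.29600°, λ = +66.89600°
SEIS-41: φ = +6.43000°, λ = +67.27550°
δ₁₃ = central angle BB-08→SEIS-41 = 0.067663 rad  (haversine)
θ₁₃ = bearing BB-08→SEIS-41 = 288.896°,  θ₁₂ = bearing BB-08→MOOR1 = 257.798°
dₓₜ = R·arcsin(sin δ₁₃ · sin(θ₁₃ − θ₁₂)) = 6371·arcsin(0.06761·sin(31.098°)) = 222.530 km
|dₓₜ| = 222.530 km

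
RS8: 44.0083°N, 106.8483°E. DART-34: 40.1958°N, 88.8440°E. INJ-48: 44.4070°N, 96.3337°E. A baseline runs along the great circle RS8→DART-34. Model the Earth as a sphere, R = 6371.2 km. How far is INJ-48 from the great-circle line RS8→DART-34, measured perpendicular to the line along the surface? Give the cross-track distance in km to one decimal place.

δ₁₃ = central angle RS8→INJ-48 = 0.131639 rad  (haversine)
θ₁₃ = bearing RS8→INJ-48 = 276.691°,  θ₁₂ = bearing RS8→DART-34 = 260.265°
dₓₜ = R·arcsin(sin δ₁₃ · sin(θ₁₃ − θ₁₂)) = 6371.2·arcsin(0.13126·sin(16.426°)) = 236.531 km
|dₓₜ| = 236.531 km

236.5 km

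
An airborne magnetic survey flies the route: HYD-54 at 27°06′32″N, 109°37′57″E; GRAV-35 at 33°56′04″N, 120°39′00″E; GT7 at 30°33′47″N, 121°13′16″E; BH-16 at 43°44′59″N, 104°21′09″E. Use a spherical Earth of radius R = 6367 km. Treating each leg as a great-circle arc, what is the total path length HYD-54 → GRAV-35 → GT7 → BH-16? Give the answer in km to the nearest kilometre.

HYD-54: φ = +27.10889°, λ = +109.63250°
GRAV-35: φ = +33.93444°, λ = +120.65000°
GT7: φ = +30.56306°, λ = +121.22111°
BH-16: φ = +43.74972°, λ = +104.35250°
HYD-54→GRAV-35: c = 0.203819 rad, d = 1297.72 km
GRAV-35→GT7: c = 0.059442 rad, d = 378.47 km
GT7→BH-16: c = 0.327440 rad, d = 2084.81 km
Total = 1297.72 + 378.47 + 2084.81 = 3761.00 km

3761 km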